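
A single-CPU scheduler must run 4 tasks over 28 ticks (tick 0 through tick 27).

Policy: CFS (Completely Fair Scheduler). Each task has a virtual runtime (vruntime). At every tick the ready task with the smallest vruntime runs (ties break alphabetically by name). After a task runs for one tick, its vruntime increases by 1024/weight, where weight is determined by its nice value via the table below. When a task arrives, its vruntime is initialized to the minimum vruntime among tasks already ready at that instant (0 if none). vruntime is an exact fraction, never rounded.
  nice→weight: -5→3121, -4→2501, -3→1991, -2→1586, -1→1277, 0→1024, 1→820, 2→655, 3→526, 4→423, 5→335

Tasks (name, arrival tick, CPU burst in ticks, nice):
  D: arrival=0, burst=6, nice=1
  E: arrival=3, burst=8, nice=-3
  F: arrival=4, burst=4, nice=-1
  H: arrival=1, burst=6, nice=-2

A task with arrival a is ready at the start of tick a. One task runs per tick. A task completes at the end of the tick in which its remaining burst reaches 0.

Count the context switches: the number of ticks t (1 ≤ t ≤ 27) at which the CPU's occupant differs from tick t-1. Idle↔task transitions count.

t=0: vr[D=0] → run D
t=1: vr[D=256/205 H=256/205] → run D
t=2: vr[D=512/205 H=256/205] → run H
t=3: vr[D=512/205 E=307968/162565 H=307968/162565] → run E
t=4: vr[D=512/205 E=779630848/323666915 F=307968/162565 H=307968/162565] → run F
t=5: vr[D=512/205 E=779630848/323666915 F=559741696/207595505 H=307968/162565] → run H
t=6: vr[D=512/205 E=779630848/323666915 F=559741696/207595505 H=412928/162565] → run E
t=7: vr[D=512/205 E=946097408/323666915 F=559741696/207595505 H=412928/162565] → run D
t=8: vr[D=768/205 E=946097408/323666915 F=559741696/207595505 H=412928/162565] → run H
t=9: vr[D=768/205 E=946097408/323666915 F=559741696/207595505 H=517888/162565] → run F
t=10: vr[D=768/205 E=946097408/323666915 F=726208256/207595505 H=517888/162565] → run E
t=11: vr[D=768/205 E=1112563968/323666915 F=726208256/207595505 H=517888/162565] → run H
t=12: vr[D=768/205 E=1112563968/323666915 F=726208256/207595505 H=622848/162565] → run E
t=13: vr[D=768/205 E=1279030528/323666915 F=726208256/207595505 H=622848/162565] → run F
t=14: vr[D=768/205 E=1279030528/323666915 F=892674816/207595505 H=622848/162565] → run D
t=15: vr[D=1024/205 E=1279030528/323666915 F=892674816/207595505 H=622848/162565] → run H
t=16: vr[D=1024/205 E=1279030528/323666915 F=892674816/207595505 H=727808/162565] → run E
t=17: vr[D=1024/205 E=1445497088/323666915 F=892674816/207595505 H=727808/162565] → run F
t=18: vr[D=1024/205 E=1445497088/323666915 H=727808/162565] → run E
t=19: vr[D=1024/205 E=1611963648/323666915 H=727808/162565] → run H
t=20: vr[D=1024/205 E=1611963648/323666915] → run E
t=21: vr[D=1024/205 E=1778430208/323666915] → run D
t=22: vr[D=256/41 E=1778430208/323666915] → run E
t=23: vr[D=256/41] → run D
t=24: (idle)
t=25: (idle)
t=26: (idle)
t=27: (idle)

context switches = 23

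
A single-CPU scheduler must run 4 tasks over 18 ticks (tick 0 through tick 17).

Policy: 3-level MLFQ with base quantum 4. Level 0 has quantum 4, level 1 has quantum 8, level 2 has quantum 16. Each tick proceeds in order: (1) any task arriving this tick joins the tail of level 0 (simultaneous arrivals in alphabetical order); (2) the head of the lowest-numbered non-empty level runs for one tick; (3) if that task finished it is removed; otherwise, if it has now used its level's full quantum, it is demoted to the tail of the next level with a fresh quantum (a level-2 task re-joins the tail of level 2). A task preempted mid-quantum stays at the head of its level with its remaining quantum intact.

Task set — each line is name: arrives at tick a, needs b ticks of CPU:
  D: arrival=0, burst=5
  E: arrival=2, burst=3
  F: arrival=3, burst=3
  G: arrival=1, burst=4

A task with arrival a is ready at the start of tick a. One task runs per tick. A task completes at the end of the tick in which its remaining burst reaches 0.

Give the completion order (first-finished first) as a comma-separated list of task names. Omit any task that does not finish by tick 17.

completion order = G, E, F, D

t=0: L0/L1/L2 = D/-/- → run D
t=1: L0/L1/L2 = DG/-/- → run D
t=2: L0/L1/L2 = DGE/-/- → run D
t=3: L0/L1/L2 = DGEF/-/- → run D
t=4: L0/L1/L2 = GEF/D/- → run G
t=5: L0/L1/L2 = GEF/D/- → run G
t=6: L0/L1/L2 = GEF/D/- → run G
t=7: L0/L1/L2 = GEF/D/- → run G
t=8: L0/L1/L2 = EF/D/- → run E
t=9: L0/L1/L2 = EF/D/- → run E
t=10: L0/L1/L2 = EF/D/- → run E
t=11: L0/L1/L2 = F/D/- → run F
t=12: L0/L1/L2 = F/D/- → run F
t=13: L0/L1/L2 = F/D/- → run F
t=14: L0/L1/L2 = -/D/- → run D
t=15: (idle)
t=16: (idle)
t=17: (idle)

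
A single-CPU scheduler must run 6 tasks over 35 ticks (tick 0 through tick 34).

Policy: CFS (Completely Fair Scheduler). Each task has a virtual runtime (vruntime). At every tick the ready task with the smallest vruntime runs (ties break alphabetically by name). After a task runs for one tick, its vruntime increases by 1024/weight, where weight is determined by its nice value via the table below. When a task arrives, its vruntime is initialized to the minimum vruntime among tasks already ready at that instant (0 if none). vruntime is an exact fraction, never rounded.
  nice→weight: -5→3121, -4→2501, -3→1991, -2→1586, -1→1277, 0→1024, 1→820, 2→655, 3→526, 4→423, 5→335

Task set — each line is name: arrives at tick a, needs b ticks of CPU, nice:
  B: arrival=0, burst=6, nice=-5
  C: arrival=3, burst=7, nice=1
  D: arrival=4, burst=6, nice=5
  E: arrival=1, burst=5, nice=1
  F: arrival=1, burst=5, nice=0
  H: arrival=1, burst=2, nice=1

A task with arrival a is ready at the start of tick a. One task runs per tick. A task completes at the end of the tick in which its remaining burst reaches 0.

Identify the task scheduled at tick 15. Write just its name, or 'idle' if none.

t=0: vr[B=0] → run B
t=1: vr[B=1024/3121 E=1024/3121 F=1024/3121 H=1024/3121] → run B
t=2: vr[B=2048/3121 E=1024/3121 F=1024/3121 H=1024/3121] → run E
t=3: vr[B=2048/3121 C=1024/3121 E=1008896/639805 F=1024/3121 H=1024/3121] → run C
t=4: vr[B=2048/3121 C=1008896/639805 D=1024/3121 E=1008896/639805 F=1024/3121 H=1024/3121] → run D
t=5: vr[B=2048/3121 C=1008896/639805 D=3538944/1045535 E=1008896/639805 F=1024/3121 H=1024/3121] → run F
t=6: vr[B=2048/3121 C=1008896/639805 D=3538944/1045535 E=1008896/639805 F=4145/3121 H=1024/3121] → run H
t=7: vr[B=2048/3121 C=1008896/639805 D=3538944/1045535 E=1008896/639805 F=4145/3121 H=1008896/639805] → run B
t=8: vr[B=3072/3121 C=1008896/639805 D=3538944/1045535 E=1008896/639805 F=4145/3121 H=1008896/639805] → run B
t=9: vr[B=4096/3121 C=1008896/639805 D=3538944/1045535 E=1008896/639805 F=4145/3121 H=1008896/639805] → run B
t=10: vr[B=5120/3121 C=1008896/639805 D=3538944/1045535 E=1008896/639805 F=4145/3121 H=1008896/639805] → run F
t=11: vr[B=5120/3121 C=1008896/639805 D=3538944/1045535 E=1008896/639805 F=7266/3121 H=1008896/639805] → run C
t=12: vr[B=5120/3121 C=1807872/639805 D=3538944/1045535 E=1008896/639805 F=7266/3121 H=1008896/639805] → run E
t=13: vr[B=5120/3121 C=1807872/639805 D=3538944/1045535 E=1807872/639805 F=7266/3121 H=1008896/639805] → run H
t=14: vr[B=5120/3121 C=1807872/639805 D=3538944/1045535 E=1807872/639805 F=7266/3121] → run B
t=15: vr[C=1807872/639805 D=3538944/1045535 E=1807872/639805 F=7266/3121] → run F
t=16: vr[C=1807872/639805 D=3538944/1045535 E=1807872/639805 F=10387/3121] → run C
t=17: vr[C=2606848/639805 D=3538944/1045535 E=1807872/639805 F=10387/3121] → run E
t=18: vr[C=2606848/639805 D=3538944/1045535 E=2606848/639805 F=10387/3121] → run F
t=19: vr[C=2606848/639805 D=3538944/1045535 E=2606848/639805 F=13508/3121] → run D
t=20: vr[C=2606848/639805 D=6734848/1045535 E=2606848/639805 F=13508/3121] → run C
t=21: vr[C=3405824/639805 D=6734848/1045535 E=2606848/639805 F=13508/3121] → run E
t=22: vr[C=3405824/639805 D=6734848/1045535 E=3405824/639805 F=13508/3121] → run F
t=23: vr[C=3405824/639805 D=6734848/1045535 E=3405824/639805] → run C
t=24: vr[C=840960/127961 D=6734848/1045535 E=3405824/639805] → run E
t=25: vr[C=840960/127961 D=6734848/1045535] → run D
t=26: vr[C=840960/127961 D=9930752/1045535] → run C
t=27: vr[C=5003776/639805 D=9930752/1045535] → run C
t=28: vr[D=9930752/1045535] → run D
t=29: vr[D=13126656/1045535] → run D
t=30: vr[D=3264512/209107] → run D
t=31: (idle)
t=32: (idle)
t=33: (idle)
t=34: (idle)

running at tick 15 = F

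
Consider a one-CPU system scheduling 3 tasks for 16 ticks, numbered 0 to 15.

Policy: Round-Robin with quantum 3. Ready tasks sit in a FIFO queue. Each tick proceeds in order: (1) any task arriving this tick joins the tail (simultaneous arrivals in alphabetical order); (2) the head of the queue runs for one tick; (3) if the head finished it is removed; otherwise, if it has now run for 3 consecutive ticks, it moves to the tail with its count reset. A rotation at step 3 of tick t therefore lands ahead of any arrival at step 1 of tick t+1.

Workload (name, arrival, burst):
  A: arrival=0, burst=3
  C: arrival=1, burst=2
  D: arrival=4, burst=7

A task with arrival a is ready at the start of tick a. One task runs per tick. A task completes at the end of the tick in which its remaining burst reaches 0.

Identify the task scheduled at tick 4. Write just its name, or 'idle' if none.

t=0: queue=[A] q_used=0 → run A
t=1: queue=[A,C] q_used=1 → run A
t=2: queue=[A,C] q_used=2 → run A
t=3: queue=[C] q_used=0 → run C
t=4: queue=[C,D] q_used=1 → run C
t=5: queue=[D] q_used=0 → run D
t=6: queue=[D] q_used=1 → run D
t=7: queue=[D] q_used=2 → run D
t=8: queue=[D] q_used=0 → run D
t=9: queue=[D] q_used=1 → run D
t=10: queue=[D] q_used=2 → run D
t=11: queue=[D] q_used=0 → run D
t=12: (idle)
t=13: (idle)
t=14: (idle)
t=15: (idle)

running at tick 4 = C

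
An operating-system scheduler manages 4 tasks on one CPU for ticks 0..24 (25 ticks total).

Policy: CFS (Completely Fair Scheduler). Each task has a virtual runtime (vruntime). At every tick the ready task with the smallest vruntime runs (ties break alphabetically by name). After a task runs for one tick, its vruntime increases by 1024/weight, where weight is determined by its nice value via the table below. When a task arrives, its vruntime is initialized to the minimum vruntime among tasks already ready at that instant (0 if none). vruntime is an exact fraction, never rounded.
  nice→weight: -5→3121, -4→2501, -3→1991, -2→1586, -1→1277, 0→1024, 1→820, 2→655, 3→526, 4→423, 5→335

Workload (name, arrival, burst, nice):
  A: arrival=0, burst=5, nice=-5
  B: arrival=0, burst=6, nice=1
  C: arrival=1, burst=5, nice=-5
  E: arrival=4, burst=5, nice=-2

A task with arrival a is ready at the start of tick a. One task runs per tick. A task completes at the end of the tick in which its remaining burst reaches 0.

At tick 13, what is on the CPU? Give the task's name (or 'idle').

running at tick 13 = C

t=0: vr[A=0 B=0] → run A
t=1: vr[A=1024/3121 B=0 C=0] → run B
t=2: vr[A=1024/3121 B=256/205 C=0] → run C
t=3: vr[A=1024/3121 B=256/205 C=1024/3121] → run A
t=4: vr[A=2048/3121 B=256/205 C=1024/3121 E=1024/3121] → run C
t=5: vr[A=2048/3121 B=256/205 C=2048/3121 E=1024/3121] → run E
t=6: vr[A=2048/3121 B=256/205 C=2048/3121 E=2409984/2474953] → run A
t=7: vr[A=3072/3121 B=256/205 C=2048/3121 E=2409984/2474953] → run C
t=8: vr[A=3072/3121 B=256/205 C=3072/3121 E=2409984/2474953] → run E
t=9: vr[A=3072/3121 B=256/205 C=3072/3121 E=4007936/2474953] → run A
t=10: vr[A=4096/3121 B=256/205 C=3072/3121 E=4007936/2474953] → run C
t=11: vr[A=4096/3121 B=256/205 C=4096/3121 E=4007936/2474953] → run B
t=12: vr[A=4096/3121 B=512/205 C=4096/3121 E=4007936/2474953] → run A
t=13: vr[B=512/205 C=4096/3121 E=4007936/2474953] → run C
t=14: vr[B=512/205 E=4007936/2474953] → run E
t=15: vr[B=512/205 E=5605888/2474953] → run E
t=16: vr[B=512/205 E=7203840/2474953] → run B
t=17: vr[B=768/205 E=7203840/2474953] → run E
t=18: vr[B=768/205] → run B
t=19: vr[B=1024/205] → run B
t=20: vr[B=256/41] → run B
t=21: (idle)
t=22: (idle)
t=23: (idle)
t=24: (idle)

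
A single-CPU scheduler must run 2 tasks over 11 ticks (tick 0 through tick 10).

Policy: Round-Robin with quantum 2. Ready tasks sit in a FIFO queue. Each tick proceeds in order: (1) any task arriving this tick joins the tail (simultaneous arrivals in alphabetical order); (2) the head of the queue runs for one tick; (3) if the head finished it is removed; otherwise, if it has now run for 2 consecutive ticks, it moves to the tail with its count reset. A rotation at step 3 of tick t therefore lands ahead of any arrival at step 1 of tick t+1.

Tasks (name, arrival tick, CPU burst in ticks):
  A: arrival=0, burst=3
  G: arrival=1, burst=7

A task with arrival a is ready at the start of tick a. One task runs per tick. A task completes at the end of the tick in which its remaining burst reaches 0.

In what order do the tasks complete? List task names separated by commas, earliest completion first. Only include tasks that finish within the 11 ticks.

t=0: queue=[A] q_used=0 → run A
t=1: queue=[A,G] q_used=1 → run A
t=2: queue=[G,A] q_used=0 → run G
t=3: queue=[G,A] q_used=1 → run G
t=4: queue=[A,G] q_used=0 → run A
t=5: queue=[G] q_used=0 → run G
t=6: queue=[G] q_used=1 → run G
t=7: queue=[G] q_used=0 → run G
t=8: queue=[G] q_used=1 → run G
t=9: queue=[G] q_used=0 → run G
t=10: (idle)

completion order = A, G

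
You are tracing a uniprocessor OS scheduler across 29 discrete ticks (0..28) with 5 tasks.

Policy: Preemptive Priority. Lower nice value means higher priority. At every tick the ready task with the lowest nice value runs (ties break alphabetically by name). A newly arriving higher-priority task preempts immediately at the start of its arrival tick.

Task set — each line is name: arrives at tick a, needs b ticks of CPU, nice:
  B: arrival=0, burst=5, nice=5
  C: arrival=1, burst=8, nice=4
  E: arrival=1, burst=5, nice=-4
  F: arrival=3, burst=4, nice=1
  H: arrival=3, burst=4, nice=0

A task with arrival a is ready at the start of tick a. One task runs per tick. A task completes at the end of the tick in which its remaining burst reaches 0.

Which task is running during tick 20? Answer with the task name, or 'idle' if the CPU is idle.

t=0: ready={B} → run B
t=1: ready={B,C,E} → run E
t=2: ready={B,C,E} → run E
t=3: ready={B,C,E,F,H} → run E
t=4: ready={B,C,E,F,H} → run E
t=5: ready={B,C,E,F,H} → run E
t=6: ready={B,C,F,H} → run H
t=7: ready={B,C,F,H} → run H
t=8: ready={B,C,F,H} → run H
t=9: ready={B,C,F,H} → run H
t=10: ready={B,C,F} → run F
t=11: ready={B,C,F} → run F
t=12: ready={B,C,F} → run F
t=13: ready={B,C,F} → run F
t=14: ready={B,C} → run C
t=15: ready={B,C} → run C
t=16: ready={B,C} → run C
t=17: ready={B,C} → run C
t=18: ready={B,C} → run C
t=19: ready={B,C} → run C
t=20: ready={B,C} → run C
t=21: ready={B,C} → run C
t=22: ready={B} → run B
t=23: ready={B} → run B
t=24: ready={B} → run B
t=25: ready={B} → run B
t=26: (idle)
t=27: (idle)
t=28: (idle)

running at tick 20 = C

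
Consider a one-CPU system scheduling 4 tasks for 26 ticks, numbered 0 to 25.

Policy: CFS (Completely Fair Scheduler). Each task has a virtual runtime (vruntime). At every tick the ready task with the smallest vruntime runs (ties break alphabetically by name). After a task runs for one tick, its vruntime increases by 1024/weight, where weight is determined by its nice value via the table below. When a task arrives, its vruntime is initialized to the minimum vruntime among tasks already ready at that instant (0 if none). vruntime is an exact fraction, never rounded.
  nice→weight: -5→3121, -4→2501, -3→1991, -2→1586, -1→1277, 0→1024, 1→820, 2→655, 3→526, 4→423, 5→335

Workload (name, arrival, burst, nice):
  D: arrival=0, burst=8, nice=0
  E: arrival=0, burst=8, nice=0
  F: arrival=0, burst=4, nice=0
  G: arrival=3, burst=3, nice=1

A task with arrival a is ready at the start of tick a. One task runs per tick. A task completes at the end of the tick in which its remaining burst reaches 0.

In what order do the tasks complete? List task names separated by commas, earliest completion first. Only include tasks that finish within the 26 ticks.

t=0: vr[D=0 E=0 F=0] → run D
t=1: vr[D=1 E=0 F=0] → run E
t=2: vr[D=1 E=1 F=0] → run F
t=3: vr[D=1 E=1 F=1 G=1] → run D
t=4: vr[D=2 E=1 F=1 G=1] → run E
t=5: vr[D=2 E=2 F=1 G=1] → run F
t=6: vr[D=2 E=2 F=2 G=1] → run G
t=7: vr[D=2 E=2 F=2 G=461/205] → run D
t=8: vr[D=3 E=2 F=2 G=461/205] → run E
t=9: vr[D=3 E=3 F=2 G=461/205] → run F
t=10: vr[D=3 E=3 F=3 G=461/205] → run G
t=11: vr[D=3 E=3 F=3 G=717/205] → run D
t=12: vr[D=4 E=3 F=3 G=717/205] → run E
t=13: vr[D=4 E=4 F=3 G=717/205] → run F
t=14: vr[D=4 E=4 G=717/205] → run G
t=15: vr[D=4 E=4] → run D
t=16: vr[D=5 E=4] → run E
t=17: vr[D=5 E=5] → run D
t=18: vr[D=6 E=5] → run E
t=19: vr[D=6 E=6] → run D
t=20: vr[D=7 E=6] → run E
t=21: vr[D=7 E=7] → run D
t=22: vr[E=7] → run E
t=23: (idle)
t=24: (idle)
t=25: (idle)

completion order = F, G, D, E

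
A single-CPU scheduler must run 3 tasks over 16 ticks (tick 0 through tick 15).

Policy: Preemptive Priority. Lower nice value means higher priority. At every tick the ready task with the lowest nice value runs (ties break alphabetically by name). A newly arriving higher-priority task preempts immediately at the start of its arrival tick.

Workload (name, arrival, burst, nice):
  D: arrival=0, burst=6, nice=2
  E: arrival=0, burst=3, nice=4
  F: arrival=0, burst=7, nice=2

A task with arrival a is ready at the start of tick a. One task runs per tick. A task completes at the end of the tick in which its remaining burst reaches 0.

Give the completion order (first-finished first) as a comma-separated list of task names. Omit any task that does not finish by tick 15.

t=0: ready={D,E,F} → run D
t=1: ready={D,E,F} → run D
t=2: ready={D,E,F} → run D
t=3: ready={D,E,F} → run D
t=4: ready={D,E,F} → run D
t=5: ready={D,E,F} → run D
t=6: ready={E,F} → run F
t=7: ready={E,F} → run F
t=8: ready={E,F} → run F
t=9: ready={E,F} → run F
t=10: ready={E,F} → run F
t=11: ready={E,F} → run F
t=12: ready={E,F} → run F
t=13: ready={E} → run E
t=14: ready={E} → run E
t=15: ready={E} → run E

completion order = D, F, E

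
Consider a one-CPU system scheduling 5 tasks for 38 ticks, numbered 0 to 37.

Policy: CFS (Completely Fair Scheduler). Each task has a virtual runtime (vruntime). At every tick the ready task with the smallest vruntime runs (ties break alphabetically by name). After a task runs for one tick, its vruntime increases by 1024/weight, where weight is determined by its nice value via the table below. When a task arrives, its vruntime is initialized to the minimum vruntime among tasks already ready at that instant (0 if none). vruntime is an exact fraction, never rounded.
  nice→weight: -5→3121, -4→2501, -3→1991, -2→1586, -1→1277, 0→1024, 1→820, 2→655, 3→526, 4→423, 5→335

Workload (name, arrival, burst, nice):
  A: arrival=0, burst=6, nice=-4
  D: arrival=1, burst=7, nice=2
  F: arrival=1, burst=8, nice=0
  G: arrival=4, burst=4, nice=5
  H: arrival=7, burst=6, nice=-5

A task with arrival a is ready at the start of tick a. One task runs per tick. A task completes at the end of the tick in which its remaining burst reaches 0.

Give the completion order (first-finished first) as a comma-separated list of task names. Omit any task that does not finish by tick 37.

t=0: vr[A=0] → run A
t=1: vr[A=1024/2501 D=1024/2501 F=1024/2501] → run A
t=2: vr[A=2048/2501 D=1024/2501 F=1024/2501] → run D
t=3: vr[A=2048/2501 D=3231744/1638155 F=1024/2501] → run F
t=4: vr[A=2048/2501 D=3231744/1638155 F=3525/2501 G=2048/2501] → run A
t=5: vr[A=3072/2501 D=3231744/1638155 F=3525/2501 G=2048/2501] → run G
t=6: vr[A=3072/2501 D=3231744/1638155 F=3525/2501 G=3247104/837835] → run A
t=7: vr[A=4096/2501 D=3231744/1638155 F=3525/2501 G=3247104/837835 H=3525/2501] → run F
t=8: vr[A=4096/2501 D=3231744/1638155 F=6026/2501 G=3247104/837835 H=3525/2501] → run H
t=9: vr[A=4096/2501 D=3231744/1638155 F=6026/2501 G=3247104/837835 H=13562549/7805621] → run A
t=10: vr[A=5120/2501 D=3231744/1638155 F=6026/2501 G=3247104/837835 H=13562549/7805621] → run H
t=11: vr[A=5120/2501 D=3231744/1638155 F=6026/2501 G=3247104/837835 H=16123573/7805621] → run D
t=12: vr[A=5120/2501 D=5792768/1638155 F=6026/2501 G=3247104/837835 H=16123573/7805621] → run A
t=13: vr[D=5792768/1638155 F=6026/2501 G=3247104/837835 H=16123573/7805621] → run H
t=14: vr[D=5792768/1638155 F=6026/2501 G=3247104/837835 H=18684597/7805621] → run H
t=15: vr[D=5792768/1638155 F=6026/2501 G=3247104/837835 H=21245621/7805621] → run F
t=16: vr[D=5792768/1638155 F=8527/2501 G=3247104/837835 H=21245621/7805621] → run H
t=17: vr[D=5792768/1638155 F=8527/2501 G=3247104/837835 H=23806645/7805621] → run H
t=18: vr[D=5792768/1638155 F=8527/2501 G=3247104/837835] → run F
t=19: vr[D=5792768/1638155 F=11028/2501 G=3247104/837835] → run D
t=20: vr[D=8353792/1638155 F=11028/2501 G=3247104/837835] → run G
t=21: vr[D=8353792/1638155 F=11028/2501 G=5808128/837835] → run F
t=22: vr[D=8353792/1638155 F=13529/2501 G=5808128/837835] → run D
t=23: vr[D=10914816/1638155 F=13529/2501 G=5808128/837835] → run F
t=24: vr[D=10914816/1638155 F=16030/2501 G=5808128/837835] → run F
t=25: vr[D=10914816/1638155 F=18531/2501 G=5808128/837835] → run D
t=26: vr[D=2695168/327631 F=18531/2501 G=5808128/837835] → run G
t=27: vr[D=2695168/327631 F=18531/2501 G=8369152/837835] → run F
t=28: vr[D=2695168/327631 G=8369152/837835] → run D
t=29: vr[D=16036864/1638155 G=8369152/837835] → run D
t=30: vr[G=8369152/837835] → run G
t=31: (idle)
t=32: (idle)
t=33: (idle)
t=34: (idle)
t=35: (idle)
t=36: (idle)
t=37: (idle)

completion order = A, H, F, D, G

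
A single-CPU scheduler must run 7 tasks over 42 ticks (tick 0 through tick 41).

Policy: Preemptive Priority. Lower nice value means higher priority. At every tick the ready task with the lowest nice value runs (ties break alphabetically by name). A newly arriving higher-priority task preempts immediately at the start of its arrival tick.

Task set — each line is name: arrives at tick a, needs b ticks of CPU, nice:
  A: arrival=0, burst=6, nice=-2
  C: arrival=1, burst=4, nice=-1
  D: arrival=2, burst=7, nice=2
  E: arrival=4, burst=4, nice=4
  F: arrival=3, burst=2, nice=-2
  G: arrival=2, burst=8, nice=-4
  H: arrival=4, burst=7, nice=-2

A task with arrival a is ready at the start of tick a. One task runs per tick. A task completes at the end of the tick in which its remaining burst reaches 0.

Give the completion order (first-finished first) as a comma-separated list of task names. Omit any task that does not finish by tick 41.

completion order = G, A, F, H, C, D, E

t=0: ready={A} → run A
t=1: ready={A,C} → run A
t=2: ready={A,C,D,G} → run G
t=3: ready={A,C,D,F,G} → run G
t=4: ready={A,C,D,E,F,G,H} → run G
t=5: ready={A,C,D,E,F,G,H} → run G
t=6: ready={A,C,D,E,F,G,H} → run G
t=7: ready={A,C,D,E,F,G,H} → run G
t=8: ready={A,C,D,E,F,G,H} → run G
t=9: ready={A,C,D,E,F,G,H} → run G
t=10: ready={A,C,D,E,F,H} → run A
t=11: ready={A,C,D,E,F,H} → run A
t=12: ready={A,C,D,E,F,H} → run A
t=13: ready={A,C,D,E,F,H} → run A
t=14: ready={C,D,E,F,H} → run F
t=15: ready={C,D,E,F,H} → run F
t=16: ready={C,D,E,H} → run H
t=17: ready={C,D,E,H} → run H
t=18: ready={C,D,E,H} → run H
t=19: ready={C,D,E,H} → run H
t=20: ready={C,D,E,H} → run H
t=21: ready={C,D,E,H} → run H
t=22: ready={C,D,E,H} → run H
t=23: ready={C,D,E} → run C
t=24: ready={C,D,E} → run C
t=25: ready={C,D,E} → run C
t=26: ready={C,D,E} → run C
t=27: ready={D,E} → run D
t=28: ready={D,E} → run D
t=29: ready={D,E} → run D
t=30: ready={D,E} → run D
t=31: ready={D,E} → run D
t=32: ready={D,E} → run D
t=33: ready={D,E} → run D
t=34: ready={E} → run E
t=35: ready={E} → run E
t=36: ready={E} → run E
t=37: ready={E} → run E
t=38: (idle)
t=39: (idle)
t=40: (idle)
t=41: (idle)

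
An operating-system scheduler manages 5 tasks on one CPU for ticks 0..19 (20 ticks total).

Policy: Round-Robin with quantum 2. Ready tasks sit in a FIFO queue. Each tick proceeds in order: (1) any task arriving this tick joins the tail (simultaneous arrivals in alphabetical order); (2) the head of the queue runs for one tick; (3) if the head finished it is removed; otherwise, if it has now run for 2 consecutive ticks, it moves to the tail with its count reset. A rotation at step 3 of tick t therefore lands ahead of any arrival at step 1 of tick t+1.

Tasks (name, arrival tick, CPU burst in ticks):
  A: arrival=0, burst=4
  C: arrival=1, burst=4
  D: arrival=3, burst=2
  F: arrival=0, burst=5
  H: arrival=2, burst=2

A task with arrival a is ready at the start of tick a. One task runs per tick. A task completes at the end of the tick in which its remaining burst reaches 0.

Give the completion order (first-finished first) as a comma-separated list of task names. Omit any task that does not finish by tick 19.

completion order = A, H, D, C, F

t=0: queue=[A,F] q_used=0 → run A
t=1: queue=[A,F,C] q_used=1 → run A
t=2: queue=[F,C,A,H] q_used=0 → run F
t=3: queue=[F,C,A,H,D] q_used=1 → run F
t=4: queue=[C,A,H,D,F] q_used=0 → run C
t=5: queue=[C,A,H,D,F] q_used=1 → run C
t=6: queue=[A,H,D,F,C] q_used=0 → run A
t=7: queue=[A,H,D,F,C] q_used=1 → run A
t=8: queue=[H,D,F,C] q_used=0 → run H
t=9: queue=[H,D,F,C] q_used=1 → run H
t=10: queue=[D,F,C] q_used=0 → run D
t=11: queue=[D,F,C] q_used=1 → run D
t=12: queue=[F,C] q_used=0 → run F
t=13: queue=[F,C] q_used=1 → run F
t=14: queue=[C,F] q_used=0 → run C
t=15: queue=[C,F] q_used=1 → run C
t=16: queue=[F] q_used=0 → run F
t=17: (idle)
t=18: (idle)
t=19: (idle)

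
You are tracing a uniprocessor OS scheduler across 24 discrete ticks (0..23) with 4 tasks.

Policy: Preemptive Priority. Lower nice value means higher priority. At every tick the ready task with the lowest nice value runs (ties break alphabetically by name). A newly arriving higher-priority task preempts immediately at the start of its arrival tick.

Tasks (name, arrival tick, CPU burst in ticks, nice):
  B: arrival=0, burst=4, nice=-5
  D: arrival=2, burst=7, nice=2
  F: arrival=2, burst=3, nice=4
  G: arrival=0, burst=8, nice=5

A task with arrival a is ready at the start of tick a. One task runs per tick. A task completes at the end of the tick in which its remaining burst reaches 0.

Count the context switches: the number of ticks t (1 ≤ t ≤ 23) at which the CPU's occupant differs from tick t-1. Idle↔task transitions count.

context switches = 4

t=0: ready={B,G} → run B
t=1: ready={B,G} → run B
t=2: ready={B,D,F,G} → run B
t=3: ready={B,D,F,G} → run B
t=4: ready={D,F,G} → run D
t=5: ready={D,F,G} → run D
t=6: ready={D,F,G} → run D
t=7: ready={D,F,G} → run D
t=8: ready={D,F,G} → run D
t=9: ready={D,F,G} → run D
t=10: ready={D,F,G} → run D
t=11: ready={F,G} → run F
t=12: ready={F,G} → run F
t=13: ready={F,G} → run F
t=14: ready={G} → run G
t=15: ready={G} → run G
t=16: ready={G} → run G
t=17: ready={G} → run G
t=18: ready={G} → run G
t=19: ready={G} → run G
t=20: ready={G} → run G
t=21: ready={G} → run G
t=22: (idle)
t=23: (idle)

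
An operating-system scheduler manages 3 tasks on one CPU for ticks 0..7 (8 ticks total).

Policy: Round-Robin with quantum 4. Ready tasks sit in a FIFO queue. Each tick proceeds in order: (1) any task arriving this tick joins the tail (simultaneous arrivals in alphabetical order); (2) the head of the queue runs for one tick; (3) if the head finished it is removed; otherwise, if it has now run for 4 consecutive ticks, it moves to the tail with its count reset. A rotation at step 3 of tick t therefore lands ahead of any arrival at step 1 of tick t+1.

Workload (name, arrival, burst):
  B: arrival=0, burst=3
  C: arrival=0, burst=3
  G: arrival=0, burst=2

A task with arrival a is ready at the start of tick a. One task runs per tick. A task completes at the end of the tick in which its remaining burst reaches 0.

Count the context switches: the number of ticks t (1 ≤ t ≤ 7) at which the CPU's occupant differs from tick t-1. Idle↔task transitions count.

t=0: queue=[B,C,G] q_used=0 → run B
t=1: queue=[B,C,G] q_used=1 → run B
t=2: queue=[B,C,G] q_used=2 → run B
t=3: queue=[C,G] q_used=0 → run C
t=4: queue=[C,G] q_used=1 → run C
t=5: queue=[C,G] q_used=2 → run C
t=6: queue=[G] q_used=0 → run G
t=7: queue=[G] q_used=1 → run G

context switches = 2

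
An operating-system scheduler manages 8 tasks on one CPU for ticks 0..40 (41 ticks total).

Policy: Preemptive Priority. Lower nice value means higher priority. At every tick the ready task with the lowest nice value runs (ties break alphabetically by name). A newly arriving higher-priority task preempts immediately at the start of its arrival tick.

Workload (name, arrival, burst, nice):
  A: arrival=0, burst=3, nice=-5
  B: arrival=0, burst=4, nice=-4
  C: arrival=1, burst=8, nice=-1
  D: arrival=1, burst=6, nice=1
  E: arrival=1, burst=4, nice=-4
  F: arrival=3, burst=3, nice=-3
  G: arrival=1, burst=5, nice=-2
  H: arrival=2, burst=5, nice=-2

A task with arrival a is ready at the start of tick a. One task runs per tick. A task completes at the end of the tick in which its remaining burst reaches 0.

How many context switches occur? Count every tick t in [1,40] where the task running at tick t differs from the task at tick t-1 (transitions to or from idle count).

context switches = 8

t=0: ready={A,B} → run A
t=1: ready={A,B,C,D,E,G} → run A
t=2: ready={A,B,C,D,E,G,H} → run A
t=3: ready={B,C,D,E,F,G,H} → run B
t=4: ready={B,C,D,E,F,G,H} → run B
t=5: ready={B,C,D,E,F,G,H} → run B
t=6: ready={B,C,D,E,F,G,H} → run B
t=7: ready={C,D,E,F,G,H} → run E
t=8: ready={C,D,E,F,G,H} → run E
t=9: ready={C,D,E,F,G,H} → run E
t=10: ready={C,D,E,F,G,H} → run E
t=11: ready={C,D,F,G,H} → run F
t=12: ready={C,D,F,G,H} → run F
t=13: ready={C,D,F,G,H} → run F
t=14: ready={C,D,G,H} → run G
t=15: ready={C,D,G,H} → run G
t=16: ready={C,D,G,H} → run G
t=17: ready={C,D,G,H} → run G
t=18: ready={C,D,G,H} → run G
t=19: ready={C,D,H} → run H
t=20: ready={C,D,H} → run H
t=21: ready={C,D,H} → run H
t=22: ready={C,D,H} → run H
t=23: ready={C,D,H} → run H
t=24: ready={C,D} → run C
t=25: ready={C,D} → run C
t=26: ready={C,D} → run C
t=27: ready={C,D} → run C
t=28: ready={C,D} → run C
t=29: ready={C,D} → run C
t=30: ready={C,D} → run C
t=31: ready={C,D} → run C
t=32: ready={D} → run D
t=33: ready={D} → run D
t=34: ready={D} → run D
t=35: ready={D} → run D
t=36: ready={D} → run D
t=37: ready={D} → run D
t=38: (idle)
t=39: (idle)
t=40: (idle)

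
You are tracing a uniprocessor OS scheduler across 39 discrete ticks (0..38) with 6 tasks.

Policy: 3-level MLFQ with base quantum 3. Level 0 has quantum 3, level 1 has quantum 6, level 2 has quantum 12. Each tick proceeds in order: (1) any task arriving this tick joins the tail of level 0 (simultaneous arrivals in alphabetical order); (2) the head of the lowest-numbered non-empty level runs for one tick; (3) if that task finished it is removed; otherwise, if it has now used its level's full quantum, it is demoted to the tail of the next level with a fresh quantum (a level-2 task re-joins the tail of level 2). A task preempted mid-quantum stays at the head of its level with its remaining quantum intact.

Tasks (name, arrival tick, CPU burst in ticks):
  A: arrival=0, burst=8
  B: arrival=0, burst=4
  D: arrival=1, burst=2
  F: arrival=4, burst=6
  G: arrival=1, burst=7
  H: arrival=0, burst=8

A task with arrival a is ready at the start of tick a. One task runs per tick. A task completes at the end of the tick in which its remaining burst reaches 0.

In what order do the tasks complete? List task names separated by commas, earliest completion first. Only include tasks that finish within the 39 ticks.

t=0: L0/L1/L2 = ABH/-/- → run A
t=1: L0/L1/L2 = ABHDG/-/- → run A
t=2: L0/L1/L2 = ABHDG/-/- → run A
t=3: L0/L1/L2 = BHDG/A/- → run B
t=4: L0/L1/L2 = BHDGF/A/- → run B
t=5: L0/L1/L2 = BHDGF/A/- → run B
t=6: L0/L1/L2 = HDGF/AB/- → run H
t=7: L0/L1/L2 = HDGF/AB/- → run H
t=8: L0/L1/L2 = HDGF/AB/- → run H
t=9: L0/L1/L2 = DGF/ABH/- → run D
t=10: L0/L1/L2 = DGF/ABH/- → run D
t=11: L0/L1/L2 = GF/ABH/- → run G
t=12: L0/L1/L2 = GF/ABH/- → run G
t=13: L0/L1/L2 = GF/ABH/- → run G
t=14: L0/L1/L2 = F/ABHG/- → run F
t=15: L0/L1/L2 = F/ABHG/- → run F
t=16: L0/L1/L2 = F/ABHG/- → run F
t=17: L0/L1/L2 = -/ABHGF/- → run A
t=18: L0/L1/L2 = -/ABHGF/- → run A
t=19: L0/L1/L2 = -/ABHGF/- → run A
t=20: L0/L1/L2 = -/ABHGF/- → run A
t=21: L0/L1/L2 = -/ABHGF/- → run A
t=22: L0/L1/L2 = -/BHGF/- → run B
t=23: L0/L1/L2 = -/HGF/- → run H
t=24: L0/L1/L2 = -/HGF/- → run H
t=25: L0/L1/L2 = -/HGF/- → run H
t=26: L0/L1/L2 = -/HGF/- → run H
t=27: L0/L1/L2 = -/HGF/- → run H
t=28: L0/L1/L2 = -/GF/- → run G
t=29: L0/L1/L2 = -/GF/- → run G
t=30: L0/L1/L2 = -/GF/- → run G
t=31: L0/L1/L2 = -/GF/- → run G
t=32: L0/L1/L2 = -/F/- → run F
t=33: L0/L1/L2 = -/F/- → run F
t=34: L0/L1/L2 = -/F/- → run F
t=35: (idle)
t=36: (idle)
t=37: (idle)
t=38: (idle)

completion order = D, A, B, H, G, F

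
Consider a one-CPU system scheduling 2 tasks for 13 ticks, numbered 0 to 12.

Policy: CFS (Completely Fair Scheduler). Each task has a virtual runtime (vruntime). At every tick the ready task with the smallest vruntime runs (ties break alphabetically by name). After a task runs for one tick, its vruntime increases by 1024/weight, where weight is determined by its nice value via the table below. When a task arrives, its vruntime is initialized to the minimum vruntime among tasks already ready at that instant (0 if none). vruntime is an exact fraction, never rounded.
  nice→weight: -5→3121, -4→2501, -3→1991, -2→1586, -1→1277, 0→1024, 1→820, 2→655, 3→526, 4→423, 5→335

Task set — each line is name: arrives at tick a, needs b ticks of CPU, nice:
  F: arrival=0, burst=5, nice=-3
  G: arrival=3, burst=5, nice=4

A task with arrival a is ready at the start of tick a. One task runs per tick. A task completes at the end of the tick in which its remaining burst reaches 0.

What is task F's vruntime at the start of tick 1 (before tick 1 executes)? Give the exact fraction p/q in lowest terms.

vruntime(F, start of tick 1) = 1024/1991

t=0: vr[F=0] → run F
t=1: vr[F=1024/1991] → run F
t=2: vr[F=2048/1991] → run F
t=3: vr[F=3072/1991 G=3072/1991] → run F
t=4: vr[F=4096/1991 G=3072/1991] → run G
t=5: vr[F=4096/1991 G=3338240/842193] → run F
t=6: vr[G=3338240/842193] → run G
t=7: vr[G=5377024/842193] → run G
t=8: vr[G=2471936/280731] → run G
t=9: vr[G=9454592/842193] → run G
t=10: (idle)
t=11: (idle)
t=12: (idle)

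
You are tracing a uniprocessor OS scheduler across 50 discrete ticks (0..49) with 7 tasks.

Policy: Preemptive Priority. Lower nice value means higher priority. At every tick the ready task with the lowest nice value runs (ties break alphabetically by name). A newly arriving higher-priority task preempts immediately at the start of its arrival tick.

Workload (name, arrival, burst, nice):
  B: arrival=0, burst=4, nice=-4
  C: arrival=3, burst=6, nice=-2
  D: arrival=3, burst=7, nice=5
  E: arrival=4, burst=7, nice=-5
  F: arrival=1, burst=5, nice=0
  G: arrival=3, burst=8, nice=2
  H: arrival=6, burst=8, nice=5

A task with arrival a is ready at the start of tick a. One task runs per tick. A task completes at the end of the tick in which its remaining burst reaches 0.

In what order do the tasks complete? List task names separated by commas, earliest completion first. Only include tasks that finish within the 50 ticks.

t=0: ready={B} → run B
t=1: ready={B,F} → run B
t=2: ready={B,F} → run B
t=3: ready={B,C,D,F,G} → run B
t=4: ready={C,D,E,F,G} → run E
t=5: ready={C,D,E,F,G} → run E
t=6: ready={C,D,E,F,G,H} → run E
t=7: ready={C,D,E,F,G,H} → run E
t=8: ready={C,D,E,F,G,H} → run E
t=9: ready={C,D,E,F,G,H} → run E
t=10: ready={C,D,E,F,G,H} → run E
t=11: ready={C,D,F,G,H} → run C
t=12: ready={C,D,F,G,H} → run C
t=13: ready={C,D,F,G,H} → run C
t=14: ready={C,D,F,G,H} → run C
t=15: ready={C,D,F,G,H} → run C
t=16: ready={C,D,F,G,H} → run C
t=17: ready={D,F,G,H} → run F
t=18: ready={D,F,G,H} → run F
t=19: ready={D,F,G,H} → run F
t=20: ready={D,F,G,H} → run F
t=21: ready={D,F,G,H} → run F
t=22: ready={D,G,H} → run G
t=23: ready={D,G,H} → run G
t=24: ready={D,G,H} → run G
t=25: ready={D,G,H} → run G
t=26: ready={D,G,H} → run G
t=27: ready={D,G,H} → run G
t=28: ready={D,G,H} → run G
t=29: ready={D,G,H} → run G
t=30: ready={D,H} → run D
t=31: ready={D,H} → run D
t=32: ready={D,H} → run D
t=33: ready={D,H} → run D
t=34: ready={D,H} → run D
t=35: ready={D,H} → run D
t=36: ready={D,H} → run D
t=37: ready={H} → run H
t=38: ready={H} → run H
t=39: ready={H} → run H
t=40: ready={H} → run H
t=41: ready={H} → run H
t=42: ready={H} → run H
t=43: ready={H} → run H
t=44: ready={H} → run H
t=45: (idle)
t=46: (idle)
t=47: (idle)
t=48: (idle)
t=49: (idle)

completion order = B, E, C, F, G, D, H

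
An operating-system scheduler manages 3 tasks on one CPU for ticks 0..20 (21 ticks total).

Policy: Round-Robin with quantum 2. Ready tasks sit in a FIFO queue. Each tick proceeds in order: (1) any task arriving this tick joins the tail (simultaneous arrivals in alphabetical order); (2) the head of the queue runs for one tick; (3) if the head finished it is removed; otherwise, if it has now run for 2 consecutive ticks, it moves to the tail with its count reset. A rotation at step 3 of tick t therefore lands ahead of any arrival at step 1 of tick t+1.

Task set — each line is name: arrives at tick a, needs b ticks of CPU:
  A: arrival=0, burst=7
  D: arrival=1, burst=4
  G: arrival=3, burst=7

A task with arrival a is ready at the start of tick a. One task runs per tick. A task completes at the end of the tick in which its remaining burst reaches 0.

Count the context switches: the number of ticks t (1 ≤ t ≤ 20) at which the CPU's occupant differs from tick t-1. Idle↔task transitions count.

t=0: queue=[A] q_used=0 → run A
t=1: queue=[A,D] q_used=1 → run A
t=2: queue=[D,A] q_used=0 → run D
t=3: queue=[D,A,G] q_used=1 → run D
t=4: queue=[A,G,D] q_used=0 → run A
t=5: queue=[A,G,D] q_used=1 → run A
t=6: queue=[G,D,A] q_used=0 → run G
t=7: queue=[G,D,A] q_used=1 → run G
t=8: queue=[D,A,G] q_used=0 → run D
t=9: queue=[D,A,G] q_used=1 → run D
t=10: queue=[A,G] q_used=0 → run A
t=11: queue=[A,G] q_used=1 → run A
t=12: queue=[G,A] q_used=0 → run G
t=13: queue=[G,A] q_used=1 → run G
t=14: queue=[A,G] q_used=0 → run A
t=15: queue=[G] q_used=0 → run G
t=16: queue=[G] q_used=1 → run G
t=17: queue=[G] q_used=0 → run G
t=18: (idle)
t=19: (idle)
t=20: (idle)

context switches = 9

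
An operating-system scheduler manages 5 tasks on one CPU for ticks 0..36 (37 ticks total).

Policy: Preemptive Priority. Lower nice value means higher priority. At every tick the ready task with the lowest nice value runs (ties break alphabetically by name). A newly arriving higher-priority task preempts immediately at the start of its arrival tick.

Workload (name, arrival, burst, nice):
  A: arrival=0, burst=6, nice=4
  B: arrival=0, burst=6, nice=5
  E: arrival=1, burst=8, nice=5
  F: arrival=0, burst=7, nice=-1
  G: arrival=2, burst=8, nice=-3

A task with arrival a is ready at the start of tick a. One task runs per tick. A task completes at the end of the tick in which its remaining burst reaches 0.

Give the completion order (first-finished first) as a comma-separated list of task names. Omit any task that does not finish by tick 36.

completion order = G, F, A, B, E

t=0: ready={A,B,F} → run F
t=1: ready={A,B,E,F} → run F
t=2: ready={A,B,E,F,G} → run G
t=3: ready={A,B,E,F,G} → run G
t=4: ready={A,B,E,F,G} → run G
t=5: ready={A,B,E,F,G} → run G
t=6: ready={A,B,E,F,G} → run G
t=7: ready={A,B,E,F,G} → run G
t=8: ready={A,B,E,F,G} → run G
t=9: ready={A,B,E,F,G} → run G
t=10: ready={A,B,E,F} → run F
t=11: ready={A,B,E,F} → run F
t=12: ready={A,B,E,F} → run F
t=13: ready={A,B,E,F} → run F
t=14: ready={A,B,E,F} → run F
t=15: ready={A,B,E} → run A
t=16: ready={A,B,E} → run A
t=17: ready={A,B,E} → run A
t=18: ready={A,B,E} → run A
t=19: ready={A,B,E} → run A
t=20: ready={A,B,E} → run A
t=21: ready={B,E} → run B
t=22: ready={B,E} → run B
t=23: ready={B,E} → run B
t=24: ready={B,E} → run B
t=25: ready={B,E} → run B
t=26: ready={B,E} → run B
t=27: ready={E} → run E
t=28: ready={E} → run E
t=29: ready={E} → run E
t=30: ready={E} → run E
t=31: ready={E} → run E
t=32: ready={E} → run E
t=33: ready={E} → run E
t=34: ready={E} → run E
t=35: (idle)
t=36: (idle)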